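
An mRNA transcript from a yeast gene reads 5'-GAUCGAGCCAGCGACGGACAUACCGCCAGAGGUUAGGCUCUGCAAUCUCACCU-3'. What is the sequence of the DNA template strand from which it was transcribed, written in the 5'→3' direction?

5'-AGGTGAGATTGCAGAGCCTAACCTCTGGCGGTATGTCCGTCGCTGGCTCGATC-3'

Replace U with T to get the coding DNA strand: GATCGAGCCAGCGACGGACATACCGCCAGAGGTTAGGCTCTGCAATCTCACCT. The template strand is its reverse complement (complement CTAGCTCGGTCGCTGCCTGTATGGCGGTCTCCAATCCGAGACGTTAGAGTGGA, then reverse).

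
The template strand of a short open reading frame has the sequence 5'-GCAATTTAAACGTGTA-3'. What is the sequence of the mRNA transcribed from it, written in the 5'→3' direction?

5'-UACACGUUUAAAUUGC-3'

The mRNA has the sequence of the coding strand (reverse complement of the template) with T→U. Reverse complement of GCAATTTAAACGTGTA is TACACGTTTAAATTGC; then T→U.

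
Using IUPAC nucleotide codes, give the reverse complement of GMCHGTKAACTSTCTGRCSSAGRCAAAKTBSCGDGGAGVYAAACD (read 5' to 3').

Standard pairs A↔T, G↔C; ambiguity codes pair R↔Y, M↔K, S↔S, B↔V, D↔H. Complement (CKGDCAMTTGASAGACYGSSTCYGTTTMAVSGCHCCTCBRTTTGH), then reverse for 5'→3'.

5'-HGTTTRBCTCCHCGSVAMTTTGYCTSSGYCAGASAGTTMACDGKC-3'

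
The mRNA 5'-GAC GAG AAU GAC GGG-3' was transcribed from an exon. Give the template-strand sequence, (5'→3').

Replace U with T to get the coding DNA strand: GACGAGAATGACGGG. The template strand is its reverse complement (complement CTGCTCTTACTGCCC, then reverse).

5'-CCCGTCATTCTCGTC-3'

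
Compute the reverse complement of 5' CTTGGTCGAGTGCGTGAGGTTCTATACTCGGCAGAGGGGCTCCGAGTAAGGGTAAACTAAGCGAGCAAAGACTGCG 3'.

Complement each base (A↔T, G↔C): GAACCAGCTCACGCACTCCAAGATATGAGCCGTCTCCCCGAGGCTCATTCCCATTTGATTCGCTCGTTTCTGACGC. Then reverse.

5'-CGCAGTCTTTGCTCGCTTAGTTTACCCTTACTCGGAGCCCCTCTGCCGAGTATAGAACCTCACGCACTCGACCAAG-3'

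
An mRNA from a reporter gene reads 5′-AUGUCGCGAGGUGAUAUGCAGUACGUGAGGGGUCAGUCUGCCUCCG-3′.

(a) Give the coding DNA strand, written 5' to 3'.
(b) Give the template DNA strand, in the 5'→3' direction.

(a) 5′-ATGTCGCGAGGTGATATGCAGTACGTGAGGGGTCAGTCTGCCTCCG-3′
(b) 5'-CGGAGGCAGACTGACCCCTCACGTACTGCATATCACCTCGCGACAT-3'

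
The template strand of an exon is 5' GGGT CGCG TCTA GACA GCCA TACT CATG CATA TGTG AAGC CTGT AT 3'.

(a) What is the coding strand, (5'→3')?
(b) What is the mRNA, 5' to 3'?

(a) The coding strand is the reverse complement of the template: complement CCCAGCGCAGATCTGTCGGTATGAGTACGTATACACTTCGGACATA, then reverse.
(b) mRNA has the coding-strand sequence with T→U.

(a) 5'-ATACAGGCTTCACATATGCATGAGTATGGCTGTCTAGACGCGACCC-3'
(b) 5'-AUACAGGCUUCACAUAUGCAUGAGUAUGGCUGUCUAGACGCGACCC-3'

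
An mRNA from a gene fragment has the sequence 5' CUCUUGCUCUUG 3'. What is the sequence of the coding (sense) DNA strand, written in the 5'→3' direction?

The coding DNA strand has the same 5'→3' sequence as the mRNA with U replaced by T.

5'-CTCTTGCTCTTG-3'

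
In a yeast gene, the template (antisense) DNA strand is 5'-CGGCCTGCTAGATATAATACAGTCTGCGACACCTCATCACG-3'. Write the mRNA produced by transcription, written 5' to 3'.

5'-CGUGAUGAGGUGUCGCAGACUGUAUUAUAUCUAGCAGGCCG-3'

RNA polymerase reads the template 3'→5' and synthesizes mRNA 5'→3' by base-pairing (A→U, T→A, G↔C). The complement of the template is GCCGGACGATCTATATTATGTCAGACGCTGTGGAGTAGTGC; antiparallel, so 5'→3' the coding strand is CGTGATGAGGTGTCGCAGACTGTATTATATCTAGCAGGCCG. Replace T with U for the mRNA.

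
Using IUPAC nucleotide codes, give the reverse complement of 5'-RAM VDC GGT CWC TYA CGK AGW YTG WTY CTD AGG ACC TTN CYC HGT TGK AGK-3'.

5'-MCTMCAACDGRGNAAGGTCCTHAGRAWCARWCTMCGTRAGWGACCGHBKTY-3'

Standard pairs A↔T, G↔C; ambiguity codes pair R↔Y, M↔K, W↔W, D↔H, V↔B, N↔N. Complement (YTKBHGCCAGWGARTGCMTCWRACWARGAHTCCTGGAANGRGDCAACMTCM), then reverse for 5'→3'.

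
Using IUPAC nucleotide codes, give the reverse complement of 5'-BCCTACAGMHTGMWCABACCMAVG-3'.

5'-CBTKGGTVTGWKCADKCTGTAGGV-3'

Standard pairs A↔T, G↔C; ambiguity codes pair M↔K, W↔W, B↔V, H↔D. Complement (VGGATGTCKDACKWGTVTGGKTBC), then reverse for 5'→3'.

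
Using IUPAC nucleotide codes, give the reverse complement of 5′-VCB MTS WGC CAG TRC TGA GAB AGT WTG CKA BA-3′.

Standard pairs A↔T, G↔C; ambiguity codes pair R↔Y, M↔K, W↔W, S↔S, B↔V. Complement (BGVKASWCGGTCAYGACTCTVTCAWACGMTVT), then reverse for 5'→3'.

5'-TVTMGCAWACTVTCTCAGYACTGGCWSAKVGB-3'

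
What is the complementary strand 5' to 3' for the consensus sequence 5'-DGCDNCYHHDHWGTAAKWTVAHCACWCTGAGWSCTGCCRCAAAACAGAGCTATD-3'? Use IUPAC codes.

5'-HATAGCTCTGTTTTGYGGCAGSWCTCAGWGTGDTBAWMTTACWDHDDRGNHGCH-3'

Standard pairs A↔T, G↔C; ambiguity codes pair R↔Y, K↔M, W↔W, S↔S, D↔H, V↔B, N↔N. Complement (HCGHNGRDDHDWCATTMWABTDGTGWGACTCWSGACGGYGTTTTGTCTCGATAH), then reverse for 5'→3'.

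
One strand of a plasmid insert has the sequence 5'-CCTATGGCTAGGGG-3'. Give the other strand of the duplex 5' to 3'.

5'-CCCCTAGCCATAGG-3'

Pairing A↔T and G↔C gives GGATACCGATCCCC, running 3'→5'. Reverse for the 5'→3' convention.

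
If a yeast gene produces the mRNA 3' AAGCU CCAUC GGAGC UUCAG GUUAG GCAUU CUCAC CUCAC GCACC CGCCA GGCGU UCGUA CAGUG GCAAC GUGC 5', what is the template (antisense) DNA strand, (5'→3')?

Written 5'→3' the mRNA is CGUGCAACGGUGACAUGCUUGCGGACCGCCCACGCACUCCACUCUUACGGAUUGGACUUCGAGGCUACCUCGAA, so the coding DNA strand is CGTGCAACGGTGACATGCTTGCGGACCGCCCACGCACTCCACTCTTACGGATTGGACTTCGAGGCTACCTCGAA. The template is its reverse complement.

5'-TTCGAGGTAGCCTCGAAGTCCAATCCGTAAGAGTGGAGTGCGTGGGCGGTCCGCAAGCATGTCACCGTTGCACG-3'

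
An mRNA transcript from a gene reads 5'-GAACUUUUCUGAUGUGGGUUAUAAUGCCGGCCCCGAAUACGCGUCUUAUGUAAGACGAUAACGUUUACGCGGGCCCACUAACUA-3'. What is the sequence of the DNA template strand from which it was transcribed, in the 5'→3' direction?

Replace U with T to get the coding DNA strand: GAACTTTTCTGATGTGGGTTATAATGCCGGCCCCGAATACGCGTCTTATGTAAGACGATAACGTTTACGCGGGCCCACTAACTA. The template strand is its reverse complement (complement CTTGAAAAGACTACACCCAATATTACGGCCGGGGCTTATGCGCAGAATACATTCTGCTATTGCAAATGCGCCCGGGTGATTGAT, then reverse).

5'-TAGTTAGTGGGCCCGCGTAAACGTTATCGTCTTACATAAGACGCGTATTCGGGGCCGGCATTATAACCCACATCAGAAAAGTTC-3'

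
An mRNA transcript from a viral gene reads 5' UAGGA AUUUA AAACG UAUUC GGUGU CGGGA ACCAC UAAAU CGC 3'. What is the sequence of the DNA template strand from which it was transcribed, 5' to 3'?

5'-GCGATTTAGTGGTTCCCGACACCGAATACGTTTTAAATTCCTA-3'

Replace U with T to get the coding DNA strand: TAGGAATTTAAAACGTATTCGGTGTCGGGAACCACTAAATCGC. The template strand is its reverse complement (complement ATCCTTAAATTTTGCATAAGCCACAGCCCTTGGTGATTTAGCG, then reverse).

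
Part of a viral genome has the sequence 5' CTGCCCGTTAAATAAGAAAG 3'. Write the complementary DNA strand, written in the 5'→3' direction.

5'-CTTTCTTATTTAACGGGCAG-3'

The complement of CTGCCCGTTAAATAAGAAAG is GACGGGCAATTTATTCTTTC (A↔T, G↔C). DNA strands are antiparallel, so the complementary strand runs 3'→5'; reversing gives the 5'→3' form.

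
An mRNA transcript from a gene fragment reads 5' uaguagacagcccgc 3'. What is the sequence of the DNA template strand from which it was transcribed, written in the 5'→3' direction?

5'-GCGGGCTGTCTACTA-3'

Replace U with T to get the coding DNA strand: TAGTAGACAGCCCGC. The template strand is its reverse complement (complement ATCATCTGTCGGGCG, then reverse).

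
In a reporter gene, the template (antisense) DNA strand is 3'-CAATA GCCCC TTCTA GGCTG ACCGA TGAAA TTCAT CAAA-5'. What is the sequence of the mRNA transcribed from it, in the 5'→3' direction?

5'-GUUAUCGGGGAAGAUCCGACUGGCUACUUUAAGUAGUUU-3'

Reading the template 3'→5' as shown, RNA polymerase pairs each base (A→U, T→A, G↔C) to build mRNA 5'→3' directly.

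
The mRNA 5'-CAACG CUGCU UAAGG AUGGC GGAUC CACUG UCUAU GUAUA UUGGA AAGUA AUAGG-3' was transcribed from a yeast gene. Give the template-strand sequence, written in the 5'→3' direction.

Replace U with T to get the coding DNA strand: CAACGCTGCTTAAGGATGGCGGATCCACTGTCTATGTATATTGGAAAGTAATAGG. The template strand is its reverse complement (complement GTTGCGACGAATTCCTACCGCCTAGGTGACAGATACATATAACCTTTCATTATCC, then reverse).

5'-CCTATTACTTTCCAATATACATAGACAGTGGATCCGCCATCCTTAAGCAGCGTTG-3'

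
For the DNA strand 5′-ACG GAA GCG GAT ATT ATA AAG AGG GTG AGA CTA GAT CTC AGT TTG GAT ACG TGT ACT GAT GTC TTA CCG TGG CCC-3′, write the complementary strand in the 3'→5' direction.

3′-TGCCTTCGCCTATAATATTTCTCCCACTCTGATCTAGAGTCAAACCTATGCACATGACTACAGAATGGCACCGGG-5′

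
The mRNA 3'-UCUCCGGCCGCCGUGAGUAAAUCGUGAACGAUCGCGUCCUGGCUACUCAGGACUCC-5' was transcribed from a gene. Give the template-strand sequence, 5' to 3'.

Written 5'→3' the mRNA is CCUCAGGACUCAUCGGUCCUGCGCUAGCAAGUGCUAAAUGAGUGCCGCCGGCCUCU, so the coding DNA strand is CCTCAGGACTCATCGGTCCTGCGCTAGCAAGTGCTAAATGAGTGCCGCCGGCCTCT. The template is its reverse complement.

5′-AGAGGCCGGCGGCACTCATTTAGCACTTGCTAGCGCAGGACCGATGAGTCCTGAGG-3′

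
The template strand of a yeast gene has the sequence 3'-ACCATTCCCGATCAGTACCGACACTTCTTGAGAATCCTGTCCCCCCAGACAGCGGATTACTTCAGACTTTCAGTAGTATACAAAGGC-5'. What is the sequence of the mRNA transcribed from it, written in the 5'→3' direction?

Reading the template 3'→5' as shown, RNA polymerase pairs each base (A→U, T→A, G↔C) to build mRNA 5'→3' directly.

5′-UGGUAAGGGCUAGUCAUGGCUGUGAAGAACUCUUAGGACAGGGGGGUCUGUCGCCUAAUGAAGUCUGAAAGUCAUCAUAUGUUUCCG-3′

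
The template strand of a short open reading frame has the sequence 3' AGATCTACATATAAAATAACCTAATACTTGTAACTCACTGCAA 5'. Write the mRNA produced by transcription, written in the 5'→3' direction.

5'-UCUAGAUGUAUAUUUUAUUGGAUUAUGAACAUUGAGUGACGUU-3'

Reading the template 3'→5' as shown, RNA polymerase pairs each base (A→U, T→A, G↔C) to build mRNA 5'→3' directly.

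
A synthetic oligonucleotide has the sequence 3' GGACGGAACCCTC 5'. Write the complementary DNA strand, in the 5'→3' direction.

5'-CCTGCCTTGGGAG-3'

The strand is given 3'→5', so its complement runs 5'→3' in the same left-to-right order: pair each base A↔T, G↔C.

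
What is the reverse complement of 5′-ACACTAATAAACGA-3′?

Reading the sequence 3'→5' and pairing each base (A↔T, G↔C) gives the reverse complement directly.

5'-TCGTTTATTAGTGT-3'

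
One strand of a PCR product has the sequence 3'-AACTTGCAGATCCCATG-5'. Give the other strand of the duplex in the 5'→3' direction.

The strand is given 3'→5', so its complement runs 5'→3' in the same left-to-right order: pair each base A↔T, G↔C.

5'-TTGAACGTCTAGGGTAC-3'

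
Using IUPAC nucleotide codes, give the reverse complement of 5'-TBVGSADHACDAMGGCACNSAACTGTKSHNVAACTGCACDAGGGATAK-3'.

Standard pairs A↔T, G↔C; ambiguity codes pair M↔K, S↔S, B↔V, D↔H, N↔N. Complement (AVBCSTHDTGHTKCCGTGNSTTGACAMSDNBTTGACGTGHTCCCTATM), then reverse for 5'→3'.

5'-MTATCCCTHGTGCAGTTBNDSMACAGTTSNGTGCCKTHGTDHTSCBVA-3'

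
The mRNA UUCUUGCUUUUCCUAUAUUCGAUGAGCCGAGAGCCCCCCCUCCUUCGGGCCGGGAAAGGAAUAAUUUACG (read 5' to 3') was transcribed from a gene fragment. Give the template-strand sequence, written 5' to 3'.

Replace U with T to get the coding DNA strand: TTCTTGCTTTTCCTATATTCGATGAGCCGAGAGCCCCCCCTCCTTCGGGCCGGGAAAGGAATAATTTACG. The template strand is its reverse complement (complement AAGAACGAAAAGGATATAAGCTACTCGGCTCTCGGGGGGGAGGAAGCCCGGCCCTTTCCTTATTAAATGC, then reverse).

5'-CGTAAATTATTCCTTTCCCGGCCCGAAGGAGGGGGGGCTCTCGGCTCATCGAATATAGGAAAAGCAAGAA-3'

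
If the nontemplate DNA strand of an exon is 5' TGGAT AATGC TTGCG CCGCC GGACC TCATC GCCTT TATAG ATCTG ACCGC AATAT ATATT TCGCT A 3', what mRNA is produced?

The mRNA is synthesized from the template strand, so it matches the coding strand with T replaced by U.

5'-UGGAUAAUGCUUGCGCCGCCGGACCUCAUCGCCUUUAUAGAUCUGACCGCAAUAUAUAUUUCGCUA-3'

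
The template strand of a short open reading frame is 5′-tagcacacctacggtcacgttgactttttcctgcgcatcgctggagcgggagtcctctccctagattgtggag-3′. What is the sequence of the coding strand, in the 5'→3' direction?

The coding strand is complementary and antiparallel to the template: take the complement (A↔T, G↔C) and reverse.

5′-CTCCACAATCTAGGGAGAGGACTCCCGCTCCAGCGATGCGCAGGAAAAAGTCAACGTGACCGTAGGTGTGCTA-3′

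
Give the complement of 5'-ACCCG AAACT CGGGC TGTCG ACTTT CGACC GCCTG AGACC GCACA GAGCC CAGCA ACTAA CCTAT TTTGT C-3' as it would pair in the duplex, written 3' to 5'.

Base-pairing A↔T, G↔C gives the complement. The complementary strand is antiparallel, so paired with a 5'→3' strand it runs 3'→5'.

3'-TGGGCTTTGAGCCCGACAGCTGAAAGCTGGCGGACTCTGGCGTGTCTCGGGTCGTTGATTGGATAAAACAG-5'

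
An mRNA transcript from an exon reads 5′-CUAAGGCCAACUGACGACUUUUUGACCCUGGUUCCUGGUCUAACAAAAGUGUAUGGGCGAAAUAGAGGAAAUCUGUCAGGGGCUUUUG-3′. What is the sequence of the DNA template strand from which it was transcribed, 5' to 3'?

5′-CAAAAGCCCCTGACAGATTTCCTCTATTTCGCCCATACACTTTTGTTAGACCAGGAACCAGGGTCAAAAAGTCGTCAGTTGGCCTTAG-3′

Replace U with T to get the coding DNA strand: CTAAGGCCAACTGACGACTTTTTGACCCTGGTTCCTGGTCTAACAAAAGTGTATGGGCGAAATAGAGGAAATCTGTCAGGGGCTTTTG. The template strand is its reverse complement (complement GATTCCGGTTGACTGCTGAAAAACTGGGACCAAGGACCAGATTGTTTTCACATACCCGCTTTATCTCCTTTAGACAGTCCCCGAAAAC, then reverse).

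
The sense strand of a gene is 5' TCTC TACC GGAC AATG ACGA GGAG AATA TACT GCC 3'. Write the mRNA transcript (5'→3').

5'-UCUCUACCGGACAAUGACGAGGAGAAUAUACUGCC-3'

The mRNA is synthesized from the template strand, so it matches the coding strand with T replaced by U.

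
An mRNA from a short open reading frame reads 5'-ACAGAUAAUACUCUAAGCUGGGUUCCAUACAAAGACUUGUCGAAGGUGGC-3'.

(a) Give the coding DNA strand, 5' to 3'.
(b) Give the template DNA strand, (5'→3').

(a) 5'-ACAGATAATACTCTAAGCTGGGTTCCATACAAAGACTTGTCGAAGGTGGC-3'
(b) 5′-GCCACCTTCGACAAGTCTTTGTATGGAACCCAGCTTAGAGTATTATCTGT-3′

(a) The coding strand matches the mRNA with U→T.
(b) The template strand is the reverse complement of the coding strand.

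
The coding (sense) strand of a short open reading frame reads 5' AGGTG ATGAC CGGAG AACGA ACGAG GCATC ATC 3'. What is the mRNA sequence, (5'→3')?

5'-AGGUGAUGACCGGAGAACGAACGAGGCAUCAUC-3'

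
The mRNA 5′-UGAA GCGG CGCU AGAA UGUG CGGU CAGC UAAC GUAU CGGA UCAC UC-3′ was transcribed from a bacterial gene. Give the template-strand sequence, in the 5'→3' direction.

Replace U with T to get the coding DNA strand: TGAAGCGGCGCTAGAATGTGCGGTCAGCTAACGTATCGGATCACTC. The template strand is its reverse complement (complement ACTTCGCCGCGATCTTACACGCCAGTCGATTGCATAGCCTAGTGAG, then reverse).

5'-GAGTGATCCGATACGTTAGCTGACCGCACATTCTAGCGCCGCTTCA-3'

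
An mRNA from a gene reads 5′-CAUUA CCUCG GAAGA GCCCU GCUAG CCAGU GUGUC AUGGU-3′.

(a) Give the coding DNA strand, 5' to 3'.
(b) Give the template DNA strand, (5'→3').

(a) 5'-CATTACCTCGGAAGAGCCCTGCTAGCCAGTGTGTCATGGT-3'
(b) 5'-ACCATGACACACTGGCTAGCAGGGCTCTTCCGAGGTAATG-3'

(a) The coding strand matches the mRNA with U→T.
(b) The template strand is the reverse complement of the coding strand.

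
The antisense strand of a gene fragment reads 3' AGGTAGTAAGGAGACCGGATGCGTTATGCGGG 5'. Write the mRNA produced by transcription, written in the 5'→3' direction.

5'-UCCAUCAUUCCUCUGGCCUACGCAAUACGCCC-3'

Reading the template 3'→5' as shown, RNA polymerase pairs each base (A→U, T→A, G↔C) to build mRNA 5'→3' directly.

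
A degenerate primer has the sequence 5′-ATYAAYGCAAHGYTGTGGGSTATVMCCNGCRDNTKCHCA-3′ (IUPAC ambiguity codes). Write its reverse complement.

Standard pairs A↔T, G↔C; ambiguity codes pair R↔Y, M↔K, S↔S, D↔H, V↔B, N↔N. Complement (TARTTRCGTTDCRACACCCSATABKGGNCGYHNAMGDGT), then reverse for 5'→3'.

5'-TGDGMANHYGCNGGKBATASCCCACARCDTTGCRTTRAT-3'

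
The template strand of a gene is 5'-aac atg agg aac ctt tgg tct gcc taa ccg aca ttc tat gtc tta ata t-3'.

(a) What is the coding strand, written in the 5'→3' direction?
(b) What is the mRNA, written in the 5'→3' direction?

(a) 5'-ATATTAAGACATAGAATGTCGGTTAGGCAGACCAAAGGTTCCTCATGTT-3'
(b) 5'-AUAUUAAGACAUAGAAUGUCGGUUAGGCAGACCAAAGGUUCCUCAUGUU-3'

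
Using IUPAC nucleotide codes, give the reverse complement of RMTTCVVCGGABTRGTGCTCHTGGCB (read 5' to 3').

5'-VGCCADGAGCACYAVTCCGBBGAAKY-3'

Standard pairs A↔T, G↔C; ambiguity codes pair R↔Y, M↔K, B↔V, H↔D. Complement (YKAAGBBGCCTVAYCACGAGDACCGV), then reverse for 5'→3'.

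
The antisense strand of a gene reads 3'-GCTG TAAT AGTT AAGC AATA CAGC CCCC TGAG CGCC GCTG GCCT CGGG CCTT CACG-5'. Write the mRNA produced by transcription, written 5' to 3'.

5'-CGACAUUAUCAAUUCGUUAUGUCGGGGGACUCGCGGCGACCGGAGCCCGGAAGUGC-3'

Reading the template 3'→5' as shown, RNA polymerase pairs each base (A→U, T→A, G↔C) to build mRNA 5'→3' directly.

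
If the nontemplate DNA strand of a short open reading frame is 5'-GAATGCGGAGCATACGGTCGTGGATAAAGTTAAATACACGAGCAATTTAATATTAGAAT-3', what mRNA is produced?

The mRNA is synthesized from the template strand, so it matches the coding strand with T replaced by U.

5'-GAAUGCGGAGCAUACGGUCGUGGAUAAAGUUAAAUACACGAGCAAUUUAAUAUUAGAAU-3'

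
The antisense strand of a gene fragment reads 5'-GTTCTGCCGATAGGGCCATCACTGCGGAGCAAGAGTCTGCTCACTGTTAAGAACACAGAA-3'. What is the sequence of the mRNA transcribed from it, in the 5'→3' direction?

5'-UUCUGUGUUCUUAACAGUGAGCAGACUCUUGCUCCGCAGUGAUGGCCCUAUCGGCAGAAC-3'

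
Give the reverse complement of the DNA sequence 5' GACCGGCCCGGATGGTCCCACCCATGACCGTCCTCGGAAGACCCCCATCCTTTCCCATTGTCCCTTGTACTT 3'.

5'-AAGTACAAGGGACAATGGGAAAGGATGGGGGTCTTCCGAGGACGGTCATGGGTGGGACCATCCGGGCCGGTC-3'

Reading the sequence 3'→5' and pairing each base (A↔T, G↔C) gives the reverse complement directly.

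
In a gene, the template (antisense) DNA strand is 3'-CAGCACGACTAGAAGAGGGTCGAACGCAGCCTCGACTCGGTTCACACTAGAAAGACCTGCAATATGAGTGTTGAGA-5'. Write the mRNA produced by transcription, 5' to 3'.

5′-GUCGUGCUGAUCUUCUCCCAGCUUGCGUCGGAGCUGAGCCAAGUGUGAUCUUUCUGGACGUUAUACUCACAACUCU-3′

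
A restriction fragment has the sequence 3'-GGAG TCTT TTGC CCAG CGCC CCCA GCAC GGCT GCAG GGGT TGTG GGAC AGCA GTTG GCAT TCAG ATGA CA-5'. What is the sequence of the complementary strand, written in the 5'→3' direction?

5'-CCTCAGAAAACGGGTCGCGGGGGTCGTGCCGACGTCCCCAACACCCTGTCGTCAACCGTAAGTCTACTGT-3'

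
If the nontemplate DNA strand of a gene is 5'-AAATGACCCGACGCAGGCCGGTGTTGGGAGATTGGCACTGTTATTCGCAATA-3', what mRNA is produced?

mRNA has the coding-strand sequence with U in place of T.

5′-AAAUGACCCGACGCAGGCCGGUGUUGGGAGAUUGGCACUGUUAUUCGCAAUA-3′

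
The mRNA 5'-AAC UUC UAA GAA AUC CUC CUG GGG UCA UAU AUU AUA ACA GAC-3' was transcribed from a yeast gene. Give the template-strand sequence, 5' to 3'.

5'-GTCTGTTATAATATATGACCCCAGGAGGATTTCTTAGAAGTT-3'

Replace U with T to get the coding DNA strand: AACTTCTAAGAAATCCTCCTGGGGTCATATATTATAACAGAC. The template strand is its reverse complement (complement TTGAAGATTCTTTAGGAGGACCCCAGTATATAATATTGTCTG, then reverse).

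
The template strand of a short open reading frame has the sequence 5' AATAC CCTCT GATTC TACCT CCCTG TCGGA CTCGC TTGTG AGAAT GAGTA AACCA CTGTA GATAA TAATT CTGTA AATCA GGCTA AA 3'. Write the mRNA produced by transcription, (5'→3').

RNA polymerase reads the template 3'→5' and synthesizes mRNA 5'→3' by base-pairing (A→U, T→A, G↔C). The complement of the template is TTATGGGAGACTAAGATGGAGGGACAGCCTGAGCGAACACTCTTACTCATTTGGTGACATCTATTATTAAGACATTTAGTCCGATTT; antiparallel, so 5'→3' the coding strand is TTTAGCCTGATTTACAGAATTATTATCTACAGTGGTTTACTCATTCTCACAAGCGAGTCCGACAGGGAGGTAGAATCAGAGGGTATT. Replace T with U for the mRNA.

5'-UUUAGCCUGAUUUACAGAAUUAUUAUCUACAGUGGUUUACUCAUUCUCACAAGCGAGUCCGACAGGGAGGUAGAAUCAGAGGGUAUU-3'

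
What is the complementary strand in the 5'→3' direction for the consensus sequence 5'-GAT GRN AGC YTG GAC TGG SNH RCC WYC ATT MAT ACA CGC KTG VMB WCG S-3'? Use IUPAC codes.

5'-SCGWVKBCAMGCGTGTATKAATGRWGGYDNSCCAGTCCARGCTNYCATC-3'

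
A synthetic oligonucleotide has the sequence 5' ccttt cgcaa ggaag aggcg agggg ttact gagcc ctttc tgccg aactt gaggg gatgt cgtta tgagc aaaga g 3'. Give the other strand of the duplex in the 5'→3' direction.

5'-CTCTTTGCTCATAACGACATCCCCTCAAGTTCGGCAGAAAGGGCTCAGTAACCCCTCGCCTCTTCCTTGCGAAAGG-3'

The complement of CCTTTCGCAAGGAAGAGGCGAGGGGTTACTGAGCCCTTTCTGCCGAACTTGAGGGGATGTCGTTATGAGCAAAGAG is GGAAAGCGTTCCTTCTCCGCTCCCCAATGACTCGGGAAAGACGGCTTGAACTCCCCTACAGCAATACTCGTTTCTC (A↔T, G↔C). DNA strands are antiparallel, so the complementary strand runs 3'→5'; reversing gives the 5'→3' form.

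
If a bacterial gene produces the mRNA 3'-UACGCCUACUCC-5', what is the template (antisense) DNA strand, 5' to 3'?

5'-ATGCGGATGAGG-3'

Written 5'→3' the mRNA is CCUCAUCCGCAU, so the coding DNA strand is CCTCATCCGCAT. The template is its reverse complement.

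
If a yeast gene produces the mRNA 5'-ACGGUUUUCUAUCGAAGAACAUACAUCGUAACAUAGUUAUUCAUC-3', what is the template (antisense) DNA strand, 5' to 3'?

Replace U with T to get the coding DNA strand: ACGGTTTTCTATCGAAGAACATACATCGTAACATAGTTATTCATC. The template strand is its reverse complement (complement TGCCAAAAGATAGCTTCTTGTATGTAGCATTGTATCAATAAGTAG, then reverse).

5'-GATGAATAACTATGTTACGATGTATGTTCTTCGATAGAAAACCGT-3'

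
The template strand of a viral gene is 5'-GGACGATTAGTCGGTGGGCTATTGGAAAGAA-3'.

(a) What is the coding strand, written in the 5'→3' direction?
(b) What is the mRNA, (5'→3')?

(a) 5'-TTCTTTCCAATAGCCCACCGACTAATCGTCC-3'
(b) 5'-UUCUUUCCAAUAGCCCACCGACUAAUCGUCC-3'

(a) The coding strand is the reverse complement of the template: complement CCTGCTAATCAGCCACCCGATAACCTTTCTT, then reverse.
(b) mRNA has the coding-strand sequence with T→U.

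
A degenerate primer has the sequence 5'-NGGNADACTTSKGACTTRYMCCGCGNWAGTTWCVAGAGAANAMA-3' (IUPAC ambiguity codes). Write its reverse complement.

Standard pairs A↔T, G↔C; ambiguity codes pair R↔Y, M↔K, W↔W, S↔S, D↔H, V↔B, N↔N. Complement (NCCNTHTGAASMCTGAAYRKGGCGCNWTCAAWGBTCTCTTNTKT), then reverse for 5'→3'.

5'-TKTNTTCTCTBGWAACTWNCGCGGKRYAAGTCMSAAGTHTNCCN-3'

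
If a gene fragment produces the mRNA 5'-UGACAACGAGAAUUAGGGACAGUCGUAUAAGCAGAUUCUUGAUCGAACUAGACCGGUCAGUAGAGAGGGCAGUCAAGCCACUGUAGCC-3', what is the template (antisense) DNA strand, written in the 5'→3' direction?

5'-GGCTACAGTGGCTTGACTGCCCTCTCTACTGACCGGTCTAGTTCGATCAAGAATCTGCTTATACGACTGTCCCTAATTCTCGTTGTCA-3'

Replace U with T to get the coding DNA strand: TGACAACGAGAATTAGGGACAGTCGTATAAGCAGATTCTTGATCGAACTAGACCGGTCAGTAGAGAGGGCAGTCAAGCCACTGTAGCC. The template strand is its reverse complement (complement ACTGTTGCTCTTAATCCCTGTCAGCATATTCGTCTAAGAACTAGCTTGATCTGGCCAGTCATCTCTCCCGTCAGTTCGGTGACATCGG, then reverse).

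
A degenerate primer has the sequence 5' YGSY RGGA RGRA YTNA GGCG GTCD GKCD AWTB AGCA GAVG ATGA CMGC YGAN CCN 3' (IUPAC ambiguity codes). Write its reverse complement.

5'-NGGNTCRGCKGTCATCBTCTGCTVAWTHGMCHGACCGCCTNARTYCYTCCYRSCR-3'

Standard pairs A↔T, G↔C; ambiguity codes pair R↔Y, M↔K, W↔W, S↔S, B↔V, D↔H, N↔N. Complement (RCSRYCCTYCYTRANTCCGCCAGHCMGHTWAVTCGTCTBCTACTGKCGRCTNGGN), then reverse for 5'→3'.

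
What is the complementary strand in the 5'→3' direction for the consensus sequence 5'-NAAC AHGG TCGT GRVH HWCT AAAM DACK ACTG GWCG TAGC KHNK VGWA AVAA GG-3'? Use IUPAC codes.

5'-CCTTBTTWCBMNDMGCTACGWCCAGTMGTHKTTTAGWDDBYCACGACCDTGTTN-3'

Standard pairs A↔T, G↔C; ambiguity codes pair R↔Y, M↔K, W↔W, D↔H, V↔B, N↔N. Complement (NTTGTDCCAGCACYBDDWGATTTKHTGMTGACCWGCATCGMDNMBCWTTBTTCC), then reverse for 5'→3'.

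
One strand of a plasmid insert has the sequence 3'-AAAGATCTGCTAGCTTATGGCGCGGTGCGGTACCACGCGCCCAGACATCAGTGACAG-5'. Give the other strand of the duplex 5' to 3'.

The strand is given 3'→5', so its complement runs 5'→3' in the same left-to-right order: pair each base A↔T, G↔C.

5'-TTTCTAGACGATCGAATACCGCGCCACGCCATGGTGCGCGGGTCTGTAGTCACTGTC-3'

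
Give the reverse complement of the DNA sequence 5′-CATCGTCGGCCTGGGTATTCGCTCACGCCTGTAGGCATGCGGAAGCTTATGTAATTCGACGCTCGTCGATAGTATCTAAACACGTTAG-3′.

Reading the sequence 3'→5' and pairing each base (A↔T, G↔C) gives the reverse complement directly.

5′-CTAACGTGTTTAGATACTATCGACGAGCGTCGAATTACATAAGCTTCCGCATGCCTACAGGCGTGAGCGAATACCCAGGCCGACGATG-3′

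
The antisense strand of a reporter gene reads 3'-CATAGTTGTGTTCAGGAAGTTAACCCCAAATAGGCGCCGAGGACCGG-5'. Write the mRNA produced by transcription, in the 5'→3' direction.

5'-GUAUCAACACAAGUCCUUCAAUUGGGGUUUAUCCGCGGCUCCUGGCC-3'

Reading the template 3'→5' as shown, RNA polymerase pairs each base (A→U, T→A, G↔C) to build mRNA 5'→3' directly.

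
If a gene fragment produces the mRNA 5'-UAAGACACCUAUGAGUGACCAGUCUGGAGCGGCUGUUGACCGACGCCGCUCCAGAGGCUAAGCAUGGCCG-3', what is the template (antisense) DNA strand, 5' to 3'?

Replace U with T to get the coding DNA strand: TAAGACACCTATGAGTGACCAGTCTGGAGCGGCTGTTGACCGACGCCGCTCCAGAGGCTAAGCATGGCCG. The template strand is its reverse complement (complement ATTCTGTGGATACTCACTGGTCAGACCTCGCCGACAACTGGCTGCGGCGAGGTCTCCGATTCGTACCGGC, then reverse).

5'-CGGCCATGCTTAGCCTCTGGAGCGGCGTCGGTCAACAGCCGCTCCAGACTGGTCACTCATAGGTGTCTTA-3'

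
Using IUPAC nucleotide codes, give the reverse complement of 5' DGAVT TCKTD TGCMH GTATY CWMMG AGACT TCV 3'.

Standard pairs A↔T, G↔C; ambiguity codes pair Y↔R, M↔K, W↔W, D↔H, V↔B. Complement (HCTBAAGMAHACGKDCATARGWKKCTCTGAAGB), then reverse for 5'→3'.

5′-BGAAGTCTCKKWGRATACDKGCAHAMGAABTCH-3′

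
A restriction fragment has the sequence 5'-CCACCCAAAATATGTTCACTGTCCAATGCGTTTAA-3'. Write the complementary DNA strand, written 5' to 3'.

Pairing A↔T and G↔C gives GGTGGGTTTTATACAAGTGACAGGTTACGCAAATT, running 3'→5'. Reverse for the 5'→3' convention.

5'-TTAAACGCATTGGACAGTGAACATATTTTGGGTGG-3'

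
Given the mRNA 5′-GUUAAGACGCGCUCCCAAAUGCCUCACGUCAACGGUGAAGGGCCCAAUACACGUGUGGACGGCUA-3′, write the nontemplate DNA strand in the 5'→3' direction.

5'-GTTAAGACGCGCTCCCAAATGCCTCACGTCAACGGTGAAGGGCCCAATACACGTGTGGACGGCTA-3'

The coding DNA strand has the same 5'→3' sequence as the mRNA with U replaced by T.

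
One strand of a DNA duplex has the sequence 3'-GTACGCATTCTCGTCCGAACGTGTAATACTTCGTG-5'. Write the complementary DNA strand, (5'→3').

5′-CATGCGTAAGAGCAGGCTTGCACATTATGAAGCAC-3′

The strand is given 3'→5', so its complement runs 5'→3' in the same left-to-right order: pair each base A↔T, G↔C.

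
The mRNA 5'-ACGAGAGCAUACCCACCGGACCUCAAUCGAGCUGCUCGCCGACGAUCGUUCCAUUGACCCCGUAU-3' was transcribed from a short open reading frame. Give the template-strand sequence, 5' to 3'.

5'-ATACGGGGTCAATGGAACGATCGTCGGCGAGCAGCTCGATTGAGGTCCGGTGGGTATGCTCTCGT-3'

Replace U with T to get the coding DNA strand: ACGAGAGCATACCCACCGGACCTCAATCGAGCTGCTCGCCGACGATCGTTCCATTGACCCCGTAT. The template strand is its reverse complement (complement TGCTCTCGTATGGGTGGCCTGGAGTTAGCTCGACGAGCGGCTGCTAGCAAGGTAACTGGGGCATA, then reverse).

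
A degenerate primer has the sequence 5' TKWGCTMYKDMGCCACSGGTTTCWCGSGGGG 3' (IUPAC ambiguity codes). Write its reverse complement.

Standard pairs A↔T, G↔C; ambiguity codes pair Y↔R, M↔K, W↔W, S↔S, D↔H. Complement (AMWCGAKRMHKCGGTGSCCAAAGWGCSCCCC), then reverse for 5'→3'.

5'-CCCCSCGWGAAACCSGTGGCKHMRKAGCWMA-3'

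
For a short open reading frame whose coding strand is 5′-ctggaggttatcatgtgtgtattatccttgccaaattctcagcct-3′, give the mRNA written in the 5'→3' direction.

mRNA has the coding-strand sequence with U in place of T.

5'-CUGGAGGUUAUCAUGUGUGUAUUAUCCUUGCCAAAUUCUCAGCCU-3'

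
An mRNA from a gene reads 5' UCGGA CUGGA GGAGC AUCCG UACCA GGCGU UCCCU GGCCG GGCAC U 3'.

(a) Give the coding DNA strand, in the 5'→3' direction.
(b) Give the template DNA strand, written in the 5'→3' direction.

(a) The coding strand matches the mRNA with U→T.
(b) The template strand is the reverse complement of the coding strand.

(a) 5'-TCGGACTGGAGGAGCATCCGTACCAGGCGTTCCCTGGCCGGGCACT-3'
(b) 5'-AGTGCCCGGCCAGGGAACGCCTGGTACGGATGCTCCTCCAGTCCGA-3'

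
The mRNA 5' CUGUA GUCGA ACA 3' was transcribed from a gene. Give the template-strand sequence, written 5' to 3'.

5'-TGTTCGACTACAG-3'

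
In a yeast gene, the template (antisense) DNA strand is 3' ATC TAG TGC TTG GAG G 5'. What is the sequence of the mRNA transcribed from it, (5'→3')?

Reading the template 3'→5' as shown, RNA polymerase pairs each base (A→U, T→A, G↔C) to build mRNA 5'→3' directly.

5'-UAGAUCACGAACCUCC-3'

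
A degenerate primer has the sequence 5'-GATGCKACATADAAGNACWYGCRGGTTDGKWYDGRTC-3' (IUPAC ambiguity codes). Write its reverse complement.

Standard pairs A↔T, G↔C; ambiguity codes pair R↔Y, K↔M, W↔W, D↔H, N↔N. Complement (CTACGMTGTATHTTCNTGWRCGYCCAAHCMWRHCYAG), then reverse for 5'→3'.

5'-GAYCHRWMCHAACCYGCRWGTNCTTHTATGTMGCATC-3'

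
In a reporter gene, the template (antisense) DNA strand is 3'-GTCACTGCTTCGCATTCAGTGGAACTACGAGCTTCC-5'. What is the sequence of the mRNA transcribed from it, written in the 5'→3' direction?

5'-CAGUGACGAAGCGUAAGUCACCUUGAUGCUCGAAGG-3'

Reading the template 3'→5' as shown, RNA polymerase pairs each base (A→U, T→A, G↔C) to build mRNA 5'→3' directly.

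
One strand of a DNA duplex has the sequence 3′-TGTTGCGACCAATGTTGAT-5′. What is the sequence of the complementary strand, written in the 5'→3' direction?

5′-ACAACGCTGGTTACAACTA-3′

The strand is given 3'→5', so its complement runs 5'→3' in the same left-to-right order: pair each base A↔T, G↔C.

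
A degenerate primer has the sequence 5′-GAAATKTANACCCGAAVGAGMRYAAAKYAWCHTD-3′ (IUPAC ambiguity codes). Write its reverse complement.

Standard pairs A↔T, G↔C; ambiguity codes pair R↔Y, M↔K, W↔W, D↔H, V↔B, N↔N. Complement (CTTTAMATNTGGGCTTBCTCKYRTTTMRTWGDAH), then reverse for 5'→3'.

5'-HADGWTRMTTTRYKCTCBTTCGGGTNTAMATTTC-3'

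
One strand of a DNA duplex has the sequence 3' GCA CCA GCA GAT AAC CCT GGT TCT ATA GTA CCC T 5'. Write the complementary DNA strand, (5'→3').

The strand is given 3'→5', so its complement runs 5'→3' in the same left-to-right order: pair each base A↔T, G↔C.

5'-CGTGGTCGTCTATTGGGACCAAGATATCATGGGA-3'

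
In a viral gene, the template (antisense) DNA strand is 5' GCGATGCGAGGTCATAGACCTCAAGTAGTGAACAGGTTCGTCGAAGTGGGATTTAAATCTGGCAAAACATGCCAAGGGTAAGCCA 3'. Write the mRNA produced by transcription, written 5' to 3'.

RNA polymerase reads the template 3'→5' and synthesizes mRNA 5'→3' by base-pairing (A→U, T→A, G↔C). The complement of the template is CGCTACGCTCCAGTATCTGGAGTTCATCACTTGTCCAAGCAGCTTCACCCTAAATTTAGACCGTTTTGTACGGTTCCCATTCGGT; antiparallel, so 5'→3' the coding strand is TGGCTTACCCTTGGCATGTTTTGCCAGATTTAAATCCCACTTCGACGAACCTGTTCACTACTTGAGGTCTATGACCTCGCATCGC. Replace T with U for the mRNA.

5'-UGGCUUACCCUUGGCAUGUUUUGCCAGAUUUAAAUCCCACUUCGACGAACCUGUUCACUACUUGAGGUCUAUGACCUCGCAUCGC-3'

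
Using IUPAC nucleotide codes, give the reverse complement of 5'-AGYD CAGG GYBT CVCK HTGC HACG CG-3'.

Standard pairs A↔T, G↔C; ambiguity codes pair Y↔R, K↔M, B↔V, D↔H. Complement (TCRHGTCCCRVAGBGMDACGDTGCGC), then reverse for 5'→3'.

5'-CGCGTDGCADMGBGAVRCCCTGHRCT-3'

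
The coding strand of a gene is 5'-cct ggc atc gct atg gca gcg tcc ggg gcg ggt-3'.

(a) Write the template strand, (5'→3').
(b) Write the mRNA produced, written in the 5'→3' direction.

(a) 5'-ACCCGCCCCGGACGCTGCCATAGCGATGCCAGG-3'
(b) 5'-CCUGGCAUCGCUAUGGCAGCGUCCGGGGCGGGU-3'

(a) The template strand is the reverse complement of the coding strand: complement GGACCGTAGCGATACCGTCGCAGGCCCCGCCCA, then reverse.
(b) mRNA matches the coding strand with T→U.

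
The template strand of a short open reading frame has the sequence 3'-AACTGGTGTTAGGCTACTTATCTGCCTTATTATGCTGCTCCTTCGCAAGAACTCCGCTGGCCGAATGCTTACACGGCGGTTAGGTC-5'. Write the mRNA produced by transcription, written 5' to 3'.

5'-UUGACCACAAUCCGAUGAAUAGACGGAAUAAUACGACGAGGAAGCGUUCUUGAGGCGACCGGCUUACGAAUGUGCCGCCAAUCCAG-3'

Reading the template 3'→5' as shown, RNA polymerase pairs each base (A→U, T→A, G↔C) to build mRNA 5'→3' directly.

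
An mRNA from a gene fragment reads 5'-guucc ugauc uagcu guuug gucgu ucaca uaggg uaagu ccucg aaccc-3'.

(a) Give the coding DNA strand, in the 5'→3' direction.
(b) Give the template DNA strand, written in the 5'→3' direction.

(a) 5'-GTTCCTGATCTAGCTGTTTGGTCGTTCACATAGGGTAAGTCCTCGAACCC-3'
(b) 5'-GGGTTCGAGGACTTACCCTATGTGAACGACCAAACAGCTAGATCAGGAAC-3'

(a) The coding strand matches the mRNA with U→T.
(b) The template strand is the reverse complement of the coding strand.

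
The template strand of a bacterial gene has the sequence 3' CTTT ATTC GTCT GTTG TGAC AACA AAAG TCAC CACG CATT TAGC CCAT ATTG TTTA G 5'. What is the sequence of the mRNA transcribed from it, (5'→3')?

5'-GAAAUAAGCAGACAACACUGUUGUUUUCAGUGGUGCGUAAAUCGGGUAUAACAAAUC-3'

Reading the template 3'→5' as shown, RNA polymerase pairs each base (A→U, T→A, G↔C) to build mRNA 5'→3' directly.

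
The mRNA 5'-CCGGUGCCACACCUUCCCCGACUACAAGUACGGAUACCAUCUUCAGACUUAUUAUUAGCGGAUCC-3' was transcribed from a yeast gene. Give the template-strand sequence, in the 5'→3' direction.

5′-GGATCCGCTAATAATAAGTCTGAAGATGGTATCCGTACTTGTAGTCGGGGAAGGTGTGGCACCGG-3′

Replace U with T to get the coding DNA strand: CCGGTGCCACACCTTCCCCGACTACAAGTACGGATACCATCTTCAGACTTATTATTAGCGGATCC. The template strand is its reverse complement (complement GGCCACGGTGTGGAAGGGGCTGATGTTCATGCCTATGGTAGAAGTCTGAATAATAATCGCCTAGG, then reverse).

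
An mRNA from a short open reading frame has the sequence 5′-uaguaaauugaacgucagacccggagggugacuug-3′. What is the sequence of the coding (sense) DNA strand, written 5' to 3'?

The coding DNA strand has the same 5'→3' sequence as the mRNA with U replaced by T.

5'-TAGTAAATTGAACGTCAGACCCGGAGGGTGACTTG-3'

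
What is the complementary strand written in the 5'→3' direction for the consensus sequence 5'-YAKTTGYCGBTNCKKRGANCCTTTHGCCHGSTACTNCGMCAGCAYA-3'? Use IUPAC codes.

5'-TRTGCTGKCGNAGTASCDGGCDAAAGGNTCYMMGNAVCGRCAAMTR-3'

Standard pairs A↔T, G↔C; ambiguity codes pair R↔Y, M↔K, S↔S, B↔V, H↔D, N↔N. Complement (RTMAACRGCVANGMMYCTNGGAAADCGGDCSATGANGCKGTCGTRT), then reverse for 5'→3'.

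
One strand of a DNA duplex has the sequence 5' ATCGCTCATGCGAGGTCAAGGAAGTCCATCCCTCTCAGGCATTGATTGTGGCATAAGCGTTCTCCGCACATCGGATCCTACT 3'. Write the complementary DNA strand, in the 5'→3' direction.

5′-AGTAGGATCCGATGTGCGGAGAACGCTTATGCCACAATCAATGCCTGAGAGGGATGGACTTCCTTGACCTCGCATGAGCGAT-3′

Pairing A↔T and G↔C gives TAGCGAGTACGCTCCAGTTCCTTCAGGTAGGGAGAGTCCGTAACTAACACCGTATTCGCAAGAGGCGTGTAGCCTAGGATGA, running 3'→5'. Reverse for the 5'→3' convention.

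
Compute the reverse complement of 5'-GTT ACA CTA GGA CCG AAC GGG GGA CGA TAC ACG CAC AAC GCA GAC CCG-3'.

Reading the sequence 3'→5' and pairing each base (A↔T, G↔C) gives the reverse complement directly.

5'-CGGGTCTGCGTTGTGCGTGTATCGTCCCCCGTTCGGTCCTAGTGTAAC-3'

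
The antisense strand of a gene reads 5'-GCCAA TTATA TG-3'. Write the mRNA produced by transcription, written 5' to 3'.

5'-CAUAUAAUUGGC-3'

The mRNA has the sequence of the coding strand (reverse complement of the template) with T→U. Reverse complement of GCCAATTATATG is CATATAATTGGC; then T→U.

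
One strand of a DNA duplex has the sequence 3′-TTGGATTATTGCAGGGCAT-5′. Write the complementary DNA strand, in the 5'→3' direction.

5'-AACCTAATAACGTCCCGTA-3'

The strand is given 3'→5', so its complement runs 5'→3' in the same left-to-right order: pair each base A↔T, G↔C.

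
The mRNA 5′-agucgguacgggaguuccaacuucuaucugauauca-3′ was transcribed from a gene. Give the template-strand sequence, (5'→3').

Replace U with T to get the coding DNA strand: AGTCGGTACGGGAGTTCCAACTTCTATCTGATATCA. The template strand is its reverse complement (complement TCAGCCATGCCCTCAAGGTTGAAGATAGACTATAGT, then reverse).

5′-TGATATCAGATAGAAGTTGGAACTCCCGTACCGACT-3′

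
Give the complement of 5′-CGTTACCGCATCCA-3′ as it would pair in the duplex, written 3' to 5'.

3'-GCAATGGCGTAGGT-5'

Base-pairing A↔T, G↔C gives the complement. The complementary strand is antiparallel, so paired with a 5'→3' strand it runs 3'→5'.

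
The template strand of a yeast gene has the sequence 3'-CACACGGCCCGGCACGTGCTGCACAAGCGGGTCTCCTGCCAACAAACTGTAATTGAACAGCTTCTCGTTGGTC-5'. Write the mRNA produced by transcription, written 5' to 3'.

Reading the template 3'→5' as shown, RNA polymerase pairs each base (A→U, T→A, G↔C) to build mRNA 5'→3' directly.

5'-GUGUGCCGGGCCGUGCACGACGUGUUCGCCCAGAGGACGGUUGUUUGACAUUAACUUGUCGAAGAGCAACCAG-3'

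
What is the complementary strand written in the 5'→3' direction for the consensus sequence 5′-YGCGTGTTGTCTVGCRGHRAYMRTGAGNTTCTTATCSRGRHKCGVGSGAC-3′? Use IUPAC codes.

5'-GTCSCBCGMDYCYSGATAAGAANCTCAYKRTYDCYGCBAGACAACACGCR-3'

Standard pairs A↔T, G↔C; ambiguity codes pair R↔Y, M↔K, S↔S, H↔D, V↔B, N↔N. Complement (RCGCACAACAGABCGYCDYTRKYACTCNAAGAATAGSYCYDMGCBCSCTG), then reverse for 5'→3'.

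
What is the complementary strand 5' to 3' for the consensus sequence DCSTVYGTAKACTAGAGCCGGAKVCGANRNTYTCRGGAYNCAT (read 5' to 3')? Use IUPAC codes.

5′-ATGNRTCCYGARANYNTCGBMTCCGGCTCTAGTMTACRBASGH-3′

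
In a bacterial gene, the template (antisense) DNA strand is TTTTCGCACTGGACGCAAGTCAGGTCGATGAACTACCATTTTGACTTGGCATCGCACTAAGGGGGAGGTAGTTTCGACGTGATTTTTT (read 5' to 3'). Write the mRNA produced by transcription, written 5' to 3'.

5′-AAAAAAUCACGUCGAAACUACCUCCCCCUUAGUGCGAUGCCAAGUCAAAAUGGUAGUUCAUCGACCUGACUUGCGUCCAGUGCGAAAA-3′

The mRNA has the sequence of the coding strand (reverse complement of the template) with T→U. Reverse complement of TTTTCGCACTGGACGCAAGTCAGGTCGATGAACTACCATTTTGACTTGGCATCGCACTAAGGGGGAGGTAGTTTCGACGTGATTTTTT is AAAAAATCACGTCGAAACTACCTCCCCCTTAGTGCGATGCCAAGTCAAAATGGTAGTTCATCGACCTGACTTGCGTCCAGTGCGAAAA; then T→U.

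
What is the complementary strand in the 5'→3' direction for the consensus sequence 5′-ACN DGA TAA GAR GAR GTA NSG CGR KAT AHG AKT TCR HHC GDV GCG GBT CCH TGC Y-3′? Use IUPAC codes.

Standard pairs A↔T, G↔C; ambiguity codes pair R↔Y, K↔M, S↔S, B↔V, D↔H, N↔N. Complement (TGNHCTATTCTYCTYCATNSCGCYMTATDCTMAAGYDDGCHBCGCCVAGGDACGR), then reverse for 5'→3'.

5'-RGCADGGAVCCGCBHCGDDYGAAMTCDTATMYCGCSNTACYTCYTCTTATCHNGT-3'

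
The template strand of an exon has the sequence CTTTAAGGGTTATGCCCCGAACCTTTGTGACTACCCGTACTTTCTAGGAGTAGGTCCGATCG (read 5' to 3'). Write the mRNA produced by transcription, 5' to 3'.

The mRNA has the sequence of the coding strand (reverse complement of the template) with T→U. Reverse complement of CTTTAAGGGTTATGCCCCGAACCTTTGTGACTACCCGTACTTTCTAGGAGTAGGTCCGATCG is CGATCGGACCTACTCCTAGAAAGTACGGGTAGTCACAAAGGTTCGGGGCATAACCCTTAAAG; then T→U.

5'-CGAUCGGACCUACUCCUAGAAAGUACGGGUAGUCACAAAGGUUCGGGGCAUAACCCUUAAAG-3'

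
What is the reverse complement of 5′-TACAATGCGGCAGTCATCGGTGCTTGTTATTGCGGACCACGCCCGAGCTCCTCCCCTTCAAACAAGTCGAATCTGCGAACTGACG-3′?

5'-CGTCAGTTCGCAGATTCGACTTGTTTGAAGGGGAGGAGCTCGGGCGTGGTCCGCAATAACAAGCACCGATGACTGCCGCATTGTA-3'

Reading the sequence 3'→5' and pairing each base (A↔T, G↔C) gives the reverse complement directly.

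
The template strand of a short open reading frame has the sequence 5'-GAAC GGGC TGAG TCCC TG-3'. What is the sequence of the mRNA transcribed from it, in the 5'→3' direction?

5'-CAGGGACUCAGCCCGUUC-3'

The mRNA has the sequence of the coding strand (reverse complement of the template) with T→U. Reverse complement of GAACGGGCTGAGTCCCTG is CAGGGACTCAGCCCGTTC; then T→U.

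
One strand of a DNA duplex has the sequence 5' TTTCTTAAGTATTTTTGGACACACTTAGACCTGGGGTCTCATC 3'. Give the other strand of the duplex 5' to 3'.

5'-GATGAGACCCCAGGTCTAAGTGTGTCCAAAAATACTTAAGAAA-3'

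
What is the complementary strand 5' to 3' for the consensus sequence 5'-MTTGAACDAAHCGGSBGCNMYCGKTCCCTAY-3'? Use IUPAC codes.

Standard pairs A↔T, G↔C; ambiguity codes pair Y↔R, M↔K, S↔S, B↔V, D↔H, N↔N. Complement (KAACTTGHTTDGCCSVCGNKRGCMAGGGATR), then reverse for 5'→3'.

5'-RTAGGGAMCGRKNGCVSCCGDTTHGTTCAAK-3'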